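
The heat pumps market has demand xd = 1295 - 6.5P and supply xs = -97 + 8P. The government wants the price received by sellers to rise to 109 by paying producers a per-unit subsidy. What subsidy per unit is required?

At a seller price of 109, quantity supplied is -97 + 8·109 = 775.
Buyers absorb 775 only when they pay Pb with 1295 − 6.5·Pb = 775, i.e. Pb = 80.
s = Ps − Pb = 109 − 80 = 29.

Required subsidy s = 29 per unit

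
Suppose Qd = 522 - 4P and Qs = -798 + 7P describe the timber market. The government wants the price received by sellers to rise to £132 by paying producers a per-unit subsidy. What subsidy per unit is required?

Required subsidy s = £33 per unit

At a seller price of 132, quantity supplied is -798 + 7·132 = 126.
Buyers absorb 126 only when they pay Pb with 522 − 4·Pb = 126, i.e. Pb = 99.
s = Ps − Pb = 132 − 99 = 33.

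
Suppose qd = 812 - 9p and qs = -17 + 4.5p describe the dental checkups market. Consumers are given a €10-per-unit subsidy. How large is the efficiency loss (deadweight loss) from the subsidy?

Deadweight loss = €150

Pre-subsidy: 812 - 9p = -17 + 4.5p gives p* = 1658/27, q* = 778/3.
With the rebate, buyers effectively pay pb = ps − 10, where ps is the price sellers receive.
Demand in terms of ps becomes qd = 812 − 9(ps − 10) = 902 - 9ps. Setting this equal to supply: 902 - 9ps = -17 + 4.5ps, so ps = 1838/27.
Buyers pay pb = 1838/27 − 10 = 1568/27; q' = -17 + 4.5·(1838/27) = 868/3.
The subsidy expands output by 868/3 − 778/3 = 30 past the efficient level; on those units the gap between marginal cost and willingness to pay runs from 0 up to 10.
DWL = ½ × 10 × 30 = 150.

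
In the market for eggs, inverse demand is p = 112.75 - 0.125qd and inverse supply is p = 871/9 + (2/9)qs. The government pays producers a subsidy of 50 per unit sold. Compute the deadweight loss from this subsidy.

Deadweight loss = 3600

Pre-subsidy: 112.75 - 0.125q = 871/9 + (2/9)q gives q* = 46 and p* = 107.
With the subsidy, sellers receive ps = pb + 50 for each unit, where pb is the price buyers pay.
On the curves, pb = 112.75 - 0.125q and ps = 871/9 + (2/9)q; the wedge ps − pb = 50 gives 871/9 + (2/9)q − (112.75 - 0.125q) = 50, so q' = 190.
Then pb = 112.75 − 0.125·190 = 89 and ps = 871/9 + (2/9)·190 = 139.
The subsidy expands output by 190 − 46 = 144 past the efficient level; on those units the gap between marginal cost and willingness to pay runs from 0 up to 50.
DWL = ½ × 50 × 144 = 3600.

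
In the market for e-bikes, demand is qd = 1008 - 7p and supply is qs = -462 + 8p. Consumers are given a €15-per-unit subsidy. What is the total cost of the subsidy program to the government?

Pre-subsidy: 1008 - 7p = -462 + 8p gives p* = 98, q* = 322.
With the rebate, buyers effectively pay pb = ps − 15, where ps is the price sellers receive.
Demand in terms of ps becomes qd = 1008 − 7(ps − 15) = 1113 - 7ps. Setting this equal to supply: 1113 - 7ps = -462 + 8ps, so ps = 105.
Buyers pay pb = 105 − 15 = 90; q' = -462 + 8·105 = 378.
Government outlay = subsidy × quantity = 15 × 378 = 5670.

Government cost = €5670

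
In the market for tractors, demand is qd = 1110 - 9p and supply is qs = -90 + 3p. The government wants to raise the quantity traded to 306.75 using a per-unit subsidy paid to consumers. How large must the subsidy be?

At q = 306.75, invert demand for the buyer price: pb = (1110 − 306.75)/9 = 89.25; invert supply for the seller price: ps = (306.75 − (-90))/3 = 132.25.
The subsidy must fill the gap: s = ps − pb = 132.25 − 89.25 = 43.

Required subsidy s = 43 per unit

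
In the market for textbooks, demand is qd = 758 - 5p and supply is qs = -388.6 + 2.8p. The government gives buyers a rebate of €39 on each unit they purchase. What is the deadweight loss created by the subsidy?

Pre-subsidy: 758 - 5p = -388.6 + 2.8p gives p* = 147, q* = 23.
With the rebate, buyers effectively pay pb = ps − 39, where ps is the price sellers receive.
Demand in terms of ps becomes qd = 758 − 5(ps − 39) = 953 - 5ps. Setting this equal to supply: 953 - 5ps = -388.6 + 2.8ps, so ps = 172.
Buyers pay pb = 172 − 39 = 133; q' = -388.6 + 2.8·172 = 93.
The subsidy expands output by 93 − 23 = 70 past the efficient level; on those units the gap between marginal cost and willingness to pay runs from 0 up to 39.
DWL = ½ × 39 × 70 = 1365.

Deadweight loss = €1365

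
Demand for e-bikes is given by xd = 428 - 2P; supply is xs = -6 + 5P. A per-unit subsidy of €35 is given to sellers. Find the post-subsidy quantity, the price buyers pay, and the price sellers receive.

x' = 354; buyers pay €37; sellers receive €72

Pre-subsidy: 428 - 2P = -6 + 5P gives P* = 62, x* = 304.
With the subsidy, sellers receive Ps = Pb + 35 for each unit, where Pb is the price buyers pay.
Supply in terms of Pb becomes xs = -6 + 5(Pb + 35) = 169 + 5Pb. Setting this equal to demand: 428 - 2Pb = 169 + 5Pb, so Pb = 37.
Sellers receive Ps = 37 + 35 = 72; x' = 428 − 2·37 = 354.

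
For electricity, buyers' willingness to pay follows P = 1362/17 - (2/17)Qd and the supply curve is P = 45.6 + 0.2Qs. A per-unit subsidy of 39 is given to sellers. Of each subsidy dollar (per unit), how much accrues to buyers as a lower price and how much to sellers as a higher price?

Pre-subsidy: 1362/17 - (2/17)Q = 45.6 + 0.2Q gives Q* = 326/3 and P* = 202/3.
With the subsidy, sellers receive Ps = Pb + 39 for each unit, where Pb is the price buyers pay.
On the curves, Pb = 1362/17 - (2/17)Q and Ps = 45.6 + 0.2Q; the wedge Ps − Pb = 39 gives 45.6 + 0.2Q − (1362/17 - (2/17)Q) = 39, so Q' = 2083/9.
Then Pb = 1362/17 − (2/17)·(2083/9) = 476/9 and Ps = 45.6 + 0.2·(2083/9) = 827/9.
Buyers' price falls by P* − Pb = 202/3 − 476/9 = 130/9; sellers' price rises by Ps − P* = 827/9 − 202/3 = 221/9.

Buyers gain 130/9 per unit; sellers gain 221/9 per unit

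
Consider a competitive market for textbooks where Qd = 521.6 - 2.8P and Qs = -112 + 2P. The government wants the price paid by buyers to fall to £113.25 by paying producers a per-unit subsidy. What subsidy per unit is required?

At a buyer price of 113.25, quantity demanded is 521.6 − 2.8·113.25 = 204.5.
Sellers supply 204.5 only when they receive Ps with -112 + 2·Ps = 204.5, i.e. Ps = 158.25.
s = Ps − Pb = 158.25 − 113.25 = 45.

Required subsidy s = £45 per unit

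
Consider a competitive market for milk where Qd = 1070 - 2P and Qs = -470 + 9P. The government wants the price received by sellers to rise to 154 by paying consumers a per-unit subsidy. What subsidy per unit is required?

Required subsidy s = 77 per unit

At a seller price of 154, quantity supplied is -470 + 9·154 = 916.
Buyers absorb 916 only when they pay Pb with 1070 − 2·Pb = 916, i.e. Pb = 77.
s = Ps − Pb = 154 − 77 = 77.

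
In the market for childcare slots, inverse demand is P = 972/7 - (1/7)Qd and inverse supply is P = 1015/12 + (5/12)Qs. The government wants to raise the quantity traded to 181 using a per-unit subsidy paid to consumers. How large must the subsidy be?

At Q = 181, from the demand curve buyers pay Pb = 972/7 − (1/7)·181 = 113; from the supply curve sellers need Ps = 1015/12 + (5/12)·181 = 160.
The subsidy must fill the gap: s = Ps − Pb = 160 − 113 = 47.

Required subsidy s = 47 per unit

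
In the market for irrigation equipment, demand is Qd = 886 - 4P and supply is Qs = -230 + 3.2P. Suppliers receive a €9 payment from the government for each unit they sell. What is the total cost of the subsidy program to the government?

Government cost = €2538

Pre-subsidy: 886 - 4P = -230 + 3.2P gives P* = 155, Q* = 266.
With the subsidy, sellers receive Ps = Pb + 9 for each unit, where Pb is the price buyers pay.
Supply in terms of Pb becomes Qs = -230 + 3.2(Pb + 9) = -201.2 + 3.2Pb. Setting this equal to demand: 886 - 4Pb = -201.2 + 3.2Pb, so Pb = 151.
Sellers receive Ps = 151 + 9 = 160; Q' = 886 − 4·151 = 282.
Government outlay = subsidy × quantity = 9 × 282 = 2538.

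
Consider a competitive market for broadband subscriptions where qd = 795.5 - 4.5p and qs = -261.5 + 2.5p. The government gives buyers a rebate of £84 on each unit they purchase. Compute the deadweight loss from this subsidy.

Deadweight loss = £5670

Pre-subsidy: 795.5 - 4.5p = -261.5 + 2.5p gives p* = 151, q* = 116.
With the rebate, buyers effectively pay pb = ps − 84, where ps is the price sellers receive.
Demand in terms of ps becomes qd = 795.5 − 4.5(ps − 84) = 1173.5 - 4.5ps. Setting this equal to supply: 1173.5 - 4.5ps = -261.5 + 2.5ps, so ps = 205.
Buyers pay pb = 205 − 84 = 121; q' = -261.5 + 2.5·205 = 251.
The subsidy expands output by 251 − 116 = 135 past the efficient level; on those units the gap between marginal cost and willingness to pay runs from 0 up to 84.
DWL = ½ × 84 × 135 = 5670.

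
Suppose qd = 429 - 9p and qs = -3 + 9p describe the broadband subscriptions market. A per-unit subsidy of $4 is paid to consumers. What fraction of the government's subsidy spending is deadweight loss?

DWL / government spending = 3/77

Pre-subsidy: 429 - 9p = -3 + 9p gives p* = 24, q* = 213.
With the rebate, buyers effectively pay pb = ps − 4, where ps is the price sellers receive.
Demand in terms of ps becomes qd = 429 − 9(ps − 4) = 465 - 9ps. Setting this equal to supply: 465 - 9ps = -3 + 9ps, so ps = 26.
Buyers pay pb = 26 − 4 = 22; q' = -3 + 9·26 = 231.
ΔCS = ½(213 + 231)(24 − 22) = 444; ΔPS = ½(213 + 231)(26 − 24) = 444.
Government spending = 4 × 231 = 924.
DWL = ½ × 4 × (231 − 213) = 36; fraction = 36 / 924 = 3/77.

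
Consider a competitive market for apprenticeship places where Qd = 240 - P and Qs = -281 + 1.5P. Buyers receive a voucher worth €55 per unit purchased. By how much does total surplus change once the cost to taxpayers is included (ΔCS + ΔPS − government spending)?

Pre-subsidy: 240 - P = -281 + 1.5P gives P* = 208.4, Q* = 31.6.
With the rebate, buyers effectively pay Pb = Ps − 55, where Ps is the price sellers receive.
Demand in terms of Ps becomes Qd = 240 − 1(Ps − 55) = 295 - Ps. Setting this equal to supply: 295 - Ps = -281 + 1.5Ps, so Ps = 230.4.
Buyers pay Pb = 230.4 − 55 = 175.4; Q' = -281 + 1.5·230.4 = 64.6.
ΔCS = ½(31.6 + 64.6)(208.4 − 175.4) = 1587.3; ΔPS = ½(31.6 + 64.6)(230.4 − 208.4) = 1058.2.
Government spending = 55 × 64.6 = 3553.
Net change = 1587.3 + 1058.2 − 3553 = -907.5. The loss equals the DWL triangle ½·55·33.

Net change in total surplus = -€907.5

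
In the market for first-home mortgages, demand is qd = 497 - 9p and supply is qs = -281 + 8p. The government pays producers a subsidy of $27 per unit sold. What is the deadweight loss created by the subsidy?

Pre-subsidy: 497 - 9p = -281 + 8p gives p* = 778/17, q* = 1447/17.
With the subsidy, sellers receive ps = pb + 27 for each unit, where pb is the price buyers pay.
Supply in terms of pb becomes qs = -281 + 8(pb + 27) = -65 + 8pb. Setting this equal to demand: 497 - 9pb = -65 + 8pb, so pb = 562/17.
Sellers receive ps = 562/17 + 27 = 1021/17; q' = 497 − 9·(562/17) = 3391/17.
The subsidy expands output by 3391/17 − 1447/17 = 1944/17 past the efficient level; on those units the gap between marginal cost and willingness to pay runs from 0 up to 27.
DWL = ½ × 27 × 1944/17 = 26244/17.

Deadweight loss = 26244/17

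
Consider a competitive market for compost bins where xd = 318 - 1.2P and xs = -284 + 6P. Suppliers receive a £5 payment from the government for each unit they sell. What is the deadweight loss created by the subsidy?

Pre-subsidy: 318 - 1.2P = -284 + 6P gives P* = 1505/18, x* = 653/3.
With the subsidy, sellers receive Ps = Pb + 5 for each unit, where Pb is the price buyers pay.
Supply in terms of Pb becomes xs = -284 + 6(Pb + 5) = -254 + 6Pb. Setting this equal to demand: 318 - 1.2Pb = -254 + 6Pb, so Pb = 715/9.
Sellers receive Ps = 715/9 + 5 = 760/9; x' = 318 − 1.2·(715/9) = 668/3.
The subsidy expands output by 668/3 − 653/3 = 5 past the efficient level; on those units the gap between marginal cost and willingness to pay runs from 0 up to 5.
DWL = ½ × 5 × 5 = 12.5.

Deadweight loss = £12.5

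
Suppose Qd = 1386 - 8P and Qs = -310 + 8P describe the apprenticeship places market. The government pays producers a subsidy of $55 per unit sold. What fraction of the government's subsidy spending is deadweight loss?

Pre-subsidy: 1386 - 8P = -310 + 8P gives P* = 106, Q* = 538.
With the subsidy, sellers receive Ps = Pb + 55 for each unit, where Pb is the price buyers pay.
Supply in terms of Pb becomes Qs = -310 + 8(Pb + 55) = 130 + 8Pb. Setting this equal to demand: 1386 - 8Pb = 130 + 8Pb, so Pb = 78.5.
Sellers receive Ps = 78.5 + 55 = 133.5; Q' = 1386 − 8·78.5 = 758.
ΔCS = ½(538 + 758)(106 − 78.5) = 17820; ΔPS = ½(538 + 758)(133.5 − 106) = 17820.
Government spending = 55 × 758 = 41690.
DWL = ½ × 55 × (758 − 538) = 6050; fraction = 6050 / 41690 = 55/379.

DWL / government spending = 55/379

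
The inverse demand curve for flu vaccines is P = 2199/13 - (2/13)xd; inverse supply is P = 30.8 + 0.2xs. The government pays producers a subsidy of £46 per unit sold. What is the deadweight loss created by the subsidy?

Pre-subsidy: 2199/13 - (2/13)x = 30.8 + 0.2x gives x* = 391 and P* = 109.
With the subsidy, sellers receive Ps = Pb + 46 for each unit, where Pb is the price buyers pay.
On the curves, Pb = 2199/13 - (2/13)x and Ps = 30.8 + 0.2x; the wedge Ps − Pb = 46 gives 30.8 + 0.2x − (2199/13 - (2/13)x) = 46, so x' = 521.
Then Pb = 2199/13 − (2/13)·521 = 89 and Ps = 30.8 + 0.2·521 = 135.
The subsidy expands output by 521 − 391 = 130 past the efficient level; on those units the gap between marginal cost and willingness to pay runs from 0 up to 46.
DWL = ½ × 46 × 130 = 2990.

Deadweight loss = £2990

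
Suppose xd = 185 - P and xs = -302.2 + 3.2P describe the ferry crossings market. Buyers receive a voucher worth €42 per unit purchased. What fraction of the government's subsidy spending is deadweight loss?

DWL / government spending = 16/101

Pre-subsidy: 185 - P = -302.2 + 3.2P gives P* = 116, x* = 69.
With the rebate, buyers effectively pay Pb = Ps − 42, where Ps is the price sellers receive.
Demand in terms of Ps becomes xd = 185 − 1(Ps − 42) = 227 - Ps. Setting this equal to supply: 227 - Ps = -302.2 + 3.2Ps, so Ps = 126.
Buyers pay Pb = 126 − 42 = 84; x' = -302.2 + 3.2·126 = 101.
ΔCS = ½(69 + 101)(116 − 84) = 2720; ΔPS = ½(69 + 101)(126 − 116) = 850.
Government spending = 42 × 101 = 4242.
DWL = ½ × 42 × (101 − 69) = 672; fraction = 672 / 4242 = 16/101.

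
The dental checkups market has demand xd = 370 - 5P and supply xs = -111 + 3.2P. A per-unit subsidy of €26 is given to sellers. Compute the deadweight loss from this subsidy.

Deadweight loss = 27040/41

Pre-subsidy: 370 - 5P = -111 + 3.2P gives P* = 2405/41, x* = 3145/41.
With the subsidy, sellers receive Ps = Pb + 26 for each unit, where Pb is the price buyers pay.
Supply in terms of Pb becomes xs = -111 + 3.2(Pb + 26) = -27.8 + 3.2Pb. Setting this equal to demand: 370 - 5Pb = -27.8 + 3.2Pb, so Pb = 1989/41.
Sellers receive Ps = 1989/41 + 26 = 3055/41; x' = 370 − 5·(1989/41) = 5225/41.
The subsidy expands output by 5225/41 − 3145/41 = 2080/41 past the efficient level; on those units the gap between marginal cost and willingness to pay runs from 0 up to 26.
DWL = ½ × 26 × 2080/41 = 27040/41.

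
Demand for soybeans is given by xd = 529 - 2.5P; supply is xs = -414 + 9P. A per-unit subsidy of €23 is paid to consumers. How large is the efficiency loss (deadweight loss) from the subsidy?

Deadweight loss = €517.5

Pre-subsidy: 529 - 2.5P = -414 + 9P gives P* = 82, x* = 324.
With the rebate, buyers effectively pay Pb = Ps − 23, where Ps is the price sellers receive.
Demand in terms of Ps becomes xd = 529 − 2.5(Ps − 23) = 586.5 - 2.5Ps. Setting this equal to supply: 586.5 - 2.5Ps = -414 + 9Ps, so Ps = 87.
Buyers pay Pb = 87 − 23 = 64; x' = -414 + 9·87 = 369.
The subsidy expands output by 369 − 324 = 45 past the efficient level; on those units the gap between marginal cost and willingness to pay runs from 0 up to 23.
DWL = ½ × 23 × 45 = 517.5.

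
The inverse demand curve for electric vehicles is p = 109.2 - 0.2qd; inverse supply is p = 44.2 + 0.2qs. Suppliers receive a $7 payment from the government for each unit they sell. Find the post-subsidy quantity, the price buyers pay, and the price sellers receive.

Pre-subsidy: 109.2 - 0.2q = 44.2 + 0.2q gives q* = 162.5 and p* = 76.7.
With the subsidy, sellers receive ps = pb + 7 for each unit, where pb is the price buyers pay.
On the curves, pb = 109.2 - 0.2q and ps = 44.2 + 0.2q; the wedge ps − pb = 7 gives 44.2 + 0.2q − (109.2 - 0.2q) = 7, so q' = 180.
Then pb = 109.2 − 0.2·180 = 73.2 and ps = 44.2 + 0.2·180 = 80.2.

q' = 180; buyers pay $73.2; sellers receive $80.2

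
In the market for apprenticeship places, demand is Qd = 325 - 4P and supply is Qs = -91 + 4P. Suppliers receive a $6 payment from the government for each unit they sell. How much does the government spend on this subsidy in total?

Pre-subsidy: 325 - 4P = -91 + 4P gives P* = 52, Q* = 117.
With the subsidy, sellers receive Ps = Pb + 6 for each unit, where Pb is the price buyers pay.
Supply in terms of Pb becomes Qs = -91 + 4(Pb + 6) = -67 + 4Pb. Setting this equal to demand: 325 - 4Pb = -67 + 4Pb, so Pb = 49.
Sellers receive Ps = 49 + 6 = 55; Q' = 325 − 4·49 = 129.
Government outlay = subsidy × quantity = 6 × 129 = 774.

Government cost = $774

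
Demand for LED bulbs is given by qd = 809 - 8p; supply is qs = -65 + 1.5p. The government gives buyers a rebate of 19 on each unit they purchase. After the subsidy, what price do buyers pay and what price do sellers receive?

Buyers pay 89; sellers receive 108

Pre-subsidy: 809 - 8p = -65 + 1.5p gives p* = 92, q* = 73.
With the rebate, buyers effectively pay pb = ps − 19, where ps is the price sellers receive.
Demand in terms of ps becomes qd = 809 − 8(ps − 19) = 961 - 8ps. Setting this equal to supply: 961 - 8ps = -65 + 1.5ps, so ps = 108.
Buyers pay pb = 108 − 19 = 89; q' = -65 + 1.5·108 = 97.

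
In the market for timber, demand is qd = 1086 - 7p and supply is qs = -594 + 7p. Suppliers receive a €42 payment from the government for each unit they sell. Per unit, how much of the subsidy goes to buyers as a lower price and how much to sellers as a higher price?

Pre-subsidy: 1086 - 7p = -594 + 7p gives p* = 120, q* = 246.
With the subsidy, sellers receive ps = pb + 42 for each unit, where pb is the price buyers pay.
Supply in terms of pb becomes qs = -594 + 7(pb + 42) = -300 + 7pb. Setting this equal to demand: 1086 - 7pb = -300 + 7pb, so pb = 99.
Sellers receive ps = 99 + 42 = 141; q' = 1086 − 7·99 = 393.
Buyers' price falls by p* − pb = 120 − 99 = 21; sellers' price rises by ps − p* = 141 − 120 = 21.

Buyers gain €21 per unit; sellers gain €21 per unit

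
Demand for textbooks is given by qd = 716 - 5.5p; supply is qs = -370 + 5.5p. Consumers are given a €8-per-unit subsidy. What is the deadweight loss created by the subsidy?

Deadweight loss = €88

Pre-subsidy: 716 - 5.5p = -370 + 5.5p gives p* = 1086/11, q* = 173.
With the rebate, buyers effectively pay pb = ps − 8, where ps is the price sellers receive.
Demand in terms of ps becomes qd = 716 − 5.5(ps − 8) = 760 - 5.5ps. Setting this equal to supply: 760 - 5.5ps = -370 + 5.5ps, so ps = 1130/11.
Buyers pay pb = 1130/11 − 8 = 1042/11; q' = -370 + 5.5·(1130/11) = 195.
The subsidy expands output by 195 − 173 = 22 past the efficient level; on those units the gap between marginal cost and willingness to pay runs from 0 up to 8.
DWL = ½ × 8 × 22 = 88.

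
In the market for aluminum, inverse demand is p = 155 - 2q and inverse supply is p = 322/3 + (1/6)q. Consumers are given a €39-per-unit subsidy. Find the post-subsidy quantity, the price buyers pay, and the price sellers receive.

q' = 40; buyers pay €75; sellers receive €114

Pre-subsidy: 155 - 2q = 322/3 + (1/6)q gives q* = 22 and p* = 111.
With the rebate, buyers effectively pay pb = ps − 39, where ps is the price sellers receive.
On the curves, pb = 155 - 2q and ps = 322/3 + (1/6)q; the wedge ps − pb = 39 gives 322/3 + (1/6)q − (155 - 2q) = 39, so q' = 40.
Then pb = 155 − 2·40 = 75 and ps = 322/3 + (1/6)·40 = 114.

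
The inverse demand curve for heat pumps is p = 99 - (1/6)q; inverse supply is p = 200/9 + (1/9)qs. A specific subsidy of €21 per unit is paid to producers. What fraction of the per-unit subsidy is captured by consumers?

Consumer share = 0.6

Pre-subsidy: 99 - (1/6)q = 200/9 + (1/9)q gives q* = 276.4 and p* = 794/15.
With the subsidy, sellers receive ps = pb + 21 for each unit, where pb is the price buyers pay.
On the curves, pb = 99 - (1/6)q and ps = 200/9 + (1/9)q; the wedge ps − pb = 21 gives 200/9 + (1/9)q − (99 - (1/6)q) = 21, so q' = 352.
Then pb = 99 − (1/6)·352 = 121/3 and ps = 200/9 + (1/9)·352 = 184/3.
Buyers' price falls by p* − pb = 794/15 − 121/3 = 12.6; sellers' price rises by ps − p* = 184/3 − 794/15 = 8.4.
So consumers capture 12.6/21 = 0.6 of each unit of subsidy.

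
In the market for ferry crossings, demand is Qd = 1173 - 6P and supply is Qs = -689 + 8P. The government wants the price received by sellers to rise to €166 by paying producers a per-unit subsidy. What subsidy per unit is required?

At a seller price of 166, quantity supplied is -689 + 8·166 = 639.
Buyers absorb 639 only when they pay Pb with 1173 − 6·Pb = 639, i.e. Pb = 89.
s = Ps − Pb = 166 − 89 = 77.

Required subsidy s = €77 per unit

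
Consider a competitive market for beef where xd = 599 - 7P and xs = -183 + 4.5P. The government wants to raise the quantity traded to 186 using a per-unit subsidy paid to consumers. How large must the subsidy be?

At x = 186, invert demand for the buyer price: Pb = (599 − 186)/7 = 59; invert supply for the seller price: Ps = (186 − (-183))/4.5 = 82.
The subsidy must fill the gap: s = Ps − Pb = 82 − 59 = 23.

Required subsidy s = 23 per unit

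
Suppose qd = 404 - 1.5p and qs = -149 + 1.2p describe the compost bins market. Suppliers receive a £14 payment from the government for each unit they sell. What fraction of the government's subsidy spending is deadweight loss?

DWL / government spending = 42/955

Pre-subsidy: 404 - 1.5p = -149 + 1.2p gives p* = 5530/27, q* = 871/9.
With the subsidy, sellers receive ps = pb + 14 for each unit, where pb is the price buyers pay.
Supply in terms of pb becomes qs = -149 + 1.2(pb + 14) = -132.2 + 1.2pb. Setting this equal to demand: 404 - 1.5pb = -132.2 + 1.2pb, so pb = 5362/27.
Sellers receive ps = 5362/27 + 14 = 5740/27; q' = 404 − 1.5·(5362/27) = 955/9.
ΔCS = ½(871/9 + 955/9)(5530/27 − 5362/27) = 51128/81; ΔPS = ½(871/9 + 955/9)(5740/27 − 5530/27) = 63910/81.
Government spending = 14 × 955/9 = 13370/9.
DWL = ½ × 14 × (955/9 − 871/9) = 196/3; fraction = (196/3) / (13370/9) = 42/955.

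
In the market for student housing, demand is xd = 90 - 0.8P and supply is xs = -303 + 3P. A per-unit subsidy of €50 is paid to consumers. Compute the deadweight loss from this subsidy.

Deadweight loss = 15000/19

Pre-subsidy: 90 - 0.8P = -303 + 3P gives P* = 1965/19, x* = 138/19.
With the rebate, buyers effectively pay Pb = Ps − 50, where Ps is the price sellers receive.
Demand in terms of Ps becomes xd = 90 − 0.8(Ps − 50) = 130 - 0.8Ps. Setting this equal to supply: 130 - 0.8Ps = -303 + 3Ps, so Ps = 2165/19.
Buyers pay Pb = 2165/19 − 50 = 1215/19; x' = -303 + 3·(2165/19) = 738/19.
The subsidy expands output by 738/19 − 138/19 = 600/19 past the efficient level; on those units the gap between marginal cost and willingness to pay runs from 0 up to 50.
DWL = ½ × 50 × 600/19 = 15000/19.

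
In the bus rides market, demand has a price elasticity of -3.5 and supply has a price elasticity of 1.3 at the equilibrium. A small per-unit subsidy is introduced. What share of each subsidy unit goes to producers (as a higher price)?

Producer share = 35/48

For a small subsidy around the equilibrium, the benefit split depends on the relative slopes, which at a point are proportional to the elasticities.
Buyer share = εs/(εs + |εd|) = 1.3/(1.3 + 3.5) = 13/48; seller share = |εd|/(εs + |εd|) = 35/48.
So producers capture 35/48 of the subsidy.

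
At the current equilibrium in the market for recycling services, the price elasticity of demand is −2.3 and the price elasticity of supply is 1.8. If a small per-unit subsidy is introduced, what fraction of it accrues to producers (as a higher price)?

For a small subsidy around the equilibrium, the benefit split depends on the relative slopes, which at a point are proportional to the elasticities.
Buyer share = εs/(εs + |εd|) = 1.8/(1.8 + 2.3) = 18/41; seller share = |εd|/(εs + |εd|) = 23/41.
So producers capture 23/41 of the subsidy.

Producer share = 23/41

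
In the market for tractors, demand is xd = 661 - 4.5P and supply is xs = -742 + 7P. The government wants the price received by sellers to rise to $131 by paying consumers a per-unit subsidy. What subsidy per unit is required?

At a seller price of 131, quantity supplied is -742 + 7·131 = 175.
Buyers absorb 175 only when they pay Pb with 661 − 4.5·Pb = 175, i.e. Pb = 108.
s = Ps − Pb = 131 − 108 = 23.

Required subsidy s = $23 per unit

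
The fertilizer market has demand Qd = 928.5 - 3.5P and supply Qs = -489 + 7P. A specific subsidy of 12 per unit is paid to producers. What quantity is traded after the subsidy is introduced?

Q' = 484

Pre-subsidy: 928.5 - 3.5P = -489 + 7P gives P* = 135, Q* = 456.
With the subsidy, sellers receive Ps = Pb + 12 for each unit, where Pb is the price buyers pay.
Supply in terms of Pb becomes Qs = -489 + 7(Pb + 12) = -405 + 7Pb. Setting this equal to demand: 928.5 - 3.5Pb = -405 + 7Pb, so Pb = 127.
Sellers receive Ps = 127 + 12 = 139; Q' = 928.5 − 3.5·127 = 484.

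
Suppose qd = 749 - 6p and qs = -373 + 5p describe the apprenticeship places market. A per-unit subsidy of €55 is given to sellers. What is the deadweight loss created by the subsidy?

Deadweight loss = €4125

Pre-subsidy: 749 - 6p = -373 + 5p gives p* = 102, q* = 137.
With the subsidy, sellers receive ps = pb + 55 for each unit, where pb is the price buyers pay.
Supply in terms of pb becomes qs = -373 + 5(pb + 55) = -98 + 5pb. Setting this equal to demand: 749 - 6pb = -98 + 5pb, so pb = 77.
Sellers receive ps = 77 + 55 = 132; q' = 749 − 6·77 = 287.
The subsidy expands output by 287 − 137 = 150 past the efficient level; on those units the gap between marginal cost and willingness to pay runs from 0 up to 55.
DWL = ½ × 55 × 150 = 4125.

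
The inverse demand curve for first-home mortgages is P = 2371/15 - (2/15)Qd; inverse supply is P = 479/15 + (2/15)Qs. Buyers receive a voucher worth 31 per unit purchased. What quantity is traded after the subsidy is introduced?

Q' = 589.25

Pre-subsidy: 2371/15 - (2/15)Q = 479/15 + (2/15)Q gives Q* = 473 and P* = 95.
With the rebate, buyers effectively pay Pb = Ps − 31, where Ps is the price sellers receive.
On the curves, Pb = 2371/15 - (2/15)Q and Ps = 479/15 + (2/15)Q; the wedge Ps − Pb = 31 gives 479/15 + (2/15)Q − (2371/15 - (2/15)Q) = 31, so Q' = 589.25.
Then Pb = 2371/15 − (2/15)·589.25 = 79.5 and Ps = 479/15 + (2/15)·589.25 = 110.5.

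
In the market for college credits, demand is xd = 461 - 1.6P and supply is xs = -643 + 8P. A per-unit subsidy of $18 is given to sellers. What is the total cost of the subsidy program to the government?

Pre-subsidy: 461 - 1.6P = -643 + 8P gives P* = 115, x* = 277.
With the subsidy, sellers receive Ps = Pb + 18 for each unit, where Pb is the price buyers pay.
Supply in terms of Pb becomes xs = -643 + 8(Pb + 18) = -499 + 8Pb. Setting this equal to demand: 461 - 1.6Pb = -499 + 8Pb, so Pb = 100.
Sellers receive Ps = 100 + 18 = 118; x' = 461 − 1.6·100 = 301.
Government outlay = subsidy × quantity = 18 × 301 = 5418.

Government cost = $5418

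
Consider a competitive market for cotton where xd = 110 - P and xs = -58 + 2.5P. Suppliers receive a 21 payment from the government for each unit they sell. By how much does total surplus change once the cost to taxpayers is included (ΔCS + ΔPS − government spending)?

Net change in total surplus = -157.5

Pre-subsidy: 110 - P = -58 + 2.5P gives P* = 48, x* = 62.
With the subsidy, sellers receive Ps = Pb + 21 for each unit, where Pb is the price buyers pay.
Supply in terms of Pb becomes xs = -58 + 2.5(Pb + 21) = -5.5 + 2.5Pb. Setting this equal to demand: 110 - Pb = -5.5 + 2.5Pb, so Pb = 33.
Sellers receive Ps = 33 + 21 = 54; x' = 110 − 1·33 = 77.
ΔCS = ½(62 + 77)(48 − 33) = 1042.5; ΔPS = ½(62 + 77)(54 − 48) = 417.
Government spending = 21 × 77 = 1617.
Net change = 1042.5 + 417 − 1617 = -157.5. The loss equals the DWL triangle ½·21·15.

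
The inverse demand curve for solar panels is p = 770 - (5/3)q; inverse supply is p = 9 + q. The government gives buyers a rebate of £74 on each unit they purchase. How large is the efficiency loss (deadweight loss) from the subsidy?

Deadweight loss = £1026.75

Pre-subsidy: 770 - (5/3)q = 9 + q gives q* = 285.375 and p* = 294.375.
With the rebate, buyers effectively pay pb = ps − 74, where ps is the price sellers receive.
On the curves, pb = 770 - (5/3)q and ps = 9 + q; the wedge ps − pb = 74 gives 9 + q − (770 - (5/3)q) = 74, so q' = 313.125.
Then pb = 770 − (5/3)·313.125 = 248.125 and ps = 9 + 1·313.125 = 322.125.
The subsidy expands output by 313.125 − 285.375 = 27.75 past the efficient level; on those units the gap between marginal cost and willingness to pay runs from 0 up to 74.
DWL = ½ × 74 × 27.75 = 1026.75.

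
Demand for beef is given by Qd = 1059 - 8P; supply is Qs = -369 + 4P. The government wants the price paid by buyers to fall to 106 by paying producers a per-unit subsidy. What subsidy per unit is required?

Required subsidy s = 39 per unit

At a buyer price of 106, quantity demanded is 1059 − 8·106 = 211.
Sellers supply 211 only when they receive Ps with -369 + 4·Ps = 211, i.e. Ps = 145.
s = Ps − Pb = 145 − 106 = 39.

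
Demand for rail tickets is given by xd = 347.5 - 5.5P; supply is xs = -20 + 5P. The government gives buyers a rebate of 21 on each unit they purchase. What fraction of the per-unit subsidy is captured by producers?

Pre-subsidy: 347.5 - 5.5P = -20 + 5P gives P* = 35, x* = 155.
With the rebate, buyers effectively pay Pb = Ps − 21, where Ps is the price sellers receive.
Demand in terms of Ps becomes xd = 347.5 − 5.5(Ps − 21) = 463 - 5.5Ps. Setting this equal to supply: 463 - 5.5Ps = -20 + 5Ps, so Ps = 46.
Buyers pay Pb = 46 − 21 = 25; x' = -20 + 5·46 = 210.
Buyers' price falls by P* − Pb = 35 − 25 = 10; sellers' price rises by Ps − P* = 46 − 35 = 11.
So producers capture 11/21 = 11/21 of each unit of subsidy.

Producer share = 11/21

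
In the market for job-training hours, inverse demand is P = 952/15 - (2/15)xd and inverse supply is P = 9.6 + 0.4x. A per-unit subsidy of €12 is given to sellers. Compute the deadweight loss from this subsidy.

Pre-subsidy: 952/15 - (2/15)x = 9.6 + 0.4x gives x* = 101 and P* = 50.
With the subsidy, sellers receive Ps = Pb + 12 for each unit, where Pb is the price buyers pay.
On the curves, Pb = 952/15 - (2/15)x and Ps = 9.6 + 0.4x; the wedge Ps − Pb = 12 gives 9.6 + 0.4x − (952/15 - (2/15)x) = 12, so x' = 123.5.
Then Pb = 952/15 − (2/15)·123.5 = 47 and Ps = 9.6 + 0.4·123.5 = 59.
The subsidy expands output by 123.5 − 101 = 22.5 past the efficient level; on those units the gap between marginal cost and willingness to pay runs from 0 up to 12.
DWL = ½ × 12 × 22.5 = 135.

Deadweight loss = €135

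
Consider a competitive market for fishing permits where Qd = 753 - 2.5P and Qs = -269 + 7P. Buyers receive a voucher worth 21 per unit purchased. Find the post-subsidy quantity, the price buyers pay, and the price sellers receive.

Pre-subsidy: 753 - 2.5P = -269 + 7P gives P* = 2044/19, Q* = 9197/19.
With the rebate, buyers effectively pay Pb = Ps − 21, where Ps is the price sellers receive.
Demand in terms of Ps becomes Qd = 753 − 2.5(Ps − 21) = 805.5 - 2.5Ps. Setting this equal to supply: 805.5 - 2.5Ps = -269 + 7Ps, so Ps = 2149/19.
Buyers pay Pb = 2149/19 − 21 = 1750/19; Q' = -269 + 7·(2149/19) = 9932/19.

Q' = 9932/19; buyers pay 1750/19; sellers receive 2149/19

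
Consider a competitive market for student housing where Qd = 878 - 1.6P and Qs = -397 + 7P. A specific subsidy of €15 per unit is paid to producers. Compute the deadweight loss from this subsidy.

Deadweight loss = 6300/43

Pre-subsidy: 878 - 1.6P = -397 + 7P gives P* = 6375/43, Q* = 27554/43.
With the subsidy, sellers receive Ps = Pb + 15 for each unit, where Pb is the price buyers pay.
Supply in terms of Pb becomes Qs = -397 + 7(Pb + 15) = -292 + 7Pb. Setting this equal to demand: 878 - 1.6Pb = -292 + 7Pb, so Pb = 5850/43.
Sellers receive Ps = 5850/43 + 15 = 6495/43; Q' = 878 − 1.6·(5850/43) = 28394/43.
The subsidy expands output by 28394/43 − 27554/43 = 840/43 past the efficient level; on those units the gap between marginal cost and willingness to pay runs from 0 up to 15.
DWL = ½ × 15 × 840/43 = 6300/43.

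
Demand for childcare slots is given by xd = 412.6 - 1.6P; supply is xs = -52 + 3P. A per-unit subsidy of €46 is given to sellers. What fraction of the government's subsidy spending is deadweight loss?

DWL / government spending = 24/299

Pre-subsidy: 412.6 - 1.6P = -52 + 3P gives P* = 101, x* = 251.
With the subsidy, sellers receive Ps = Pb + 46 for each unit, where Pb is the price buyers pay.
Supply in terms of Pb becomes xs = -52 + 3(Pb + 46) = 86 + 3Pb. Setting this equal to demand: 412.6 - 1.6Pb = 86 + 3Pb, so Pb = 71.
Sellers receive Ps = 71 + 46 = 117; x' = 412.6 − 1.6·71 = 299.
ΔCS = ½(251 + 299)(101 − 71) = 8250; ΔPS = ½(251 + 299)(117 − 101) = 4400.
Government spending = 46 × 299 = 13754.
DWL = ½ × 46 × (299 − 251) = 1104; fraction = 1104 / 13754 = 24/299.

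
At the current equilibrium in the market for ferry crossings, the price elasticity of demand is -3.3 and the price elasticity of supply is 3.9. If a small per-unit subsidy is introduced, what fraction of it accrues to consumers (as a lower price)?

Consumer share = 13/24

For a small subsidy around the equilibrium, the benefit split depends on the relative slopes, which at a point are proportional to the elasticities.
Buyer share = εs/(εs + |εd|) = 3.9/(3.9 + 3.3) = 13/24; seller share = |εd|/(εs + |εd|) = 11/24.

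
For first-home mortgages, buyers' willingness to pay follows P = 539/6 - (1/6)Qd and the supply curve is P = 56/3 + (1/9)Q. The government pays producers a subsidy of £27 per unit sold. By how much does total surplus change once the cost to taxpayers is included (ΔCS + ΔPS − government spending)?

Pre-subsidy: 539/6 - (1/6)Q = 56/3 + (1/9)Q gives Q* = 256.2 and P* = 707/15.
With the subsidy, sellers receive Ps = Pb + 27 for each unit, where Pb is the price buyers pay.
On the curves, Pb = 539/6 - (1/6)Q and Ps = 56/3 + (1/9)Q; the wedge Ps − Pb = 27 gives 56/3 + (1/9)Q − (539/6 - (1/6)Q) = 27, so Q' = 353.4.
Then Pb = 539/6 − (1/6)·353.4 = 464/15 and Ps = 56/3 + (1/9)·353.4 = 869/15.
ΔCS = ½(256.2 + 353.4)(707/15 − 464/15) = 4937.76; ΔPS = ½(256.2 + 353.4)(869/15 − 707/15) = 3291.84.
Government spending = 27 × 353.4 = 9541.8.
Net change = 4937.76 + 3291.84 − 9541.8 = -1312.2. The loss equals the DWL triangle ½·27·97.2.

Net change in total surplus = -£1312.2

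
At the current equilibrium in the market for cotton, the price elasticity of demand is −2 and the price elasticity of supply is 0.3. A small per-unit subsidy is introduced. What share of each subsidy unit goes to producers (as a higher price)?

For a small subsidy around the equilibrium, the benefit split depends on the relative slopes, which at a point are proportional to the elasticities.
Buyer share = εs/(εs + |εd|) = 0.3/(0.3 + 2) = 3/23; seller share = |εd|/(εs + |εd|) = 20/23.
So producers capture 20/23 of the subsidy.

Producer share = 20/23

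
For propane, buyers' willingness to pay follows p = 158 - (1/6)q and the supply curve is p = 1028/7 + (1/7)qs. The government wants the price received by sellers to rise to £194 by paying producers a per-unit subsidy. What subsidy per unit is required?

At a seller price of 194, quantity supplied is -1028 + 7·194 = 330.
Buyers absorb 330 only when they pay pb = 158 − (1/6)·330 = 103.
s = ps − pb = 194 − 103 = 91.

Required subsidy s = £91 per unit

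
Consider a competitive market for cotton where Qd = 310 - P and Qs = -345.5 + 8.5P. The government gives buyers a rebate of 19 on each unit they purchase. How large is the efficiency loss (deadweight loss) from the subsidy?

Pre-subsidy: 310 - P = -345.5 + 8.5P gives P* = 69, Q* = 241.
With the rebate, buyers effectively pay Pb = Ps − 19, where Ps is the price sellers receive.
Demand in terms of Ps becomes Qd = 310 − 1(Ps − 19) = 329 - Ps. Setting this equal to supply: 329 - Ps = -345.5 + 8.5Ps, so Ps = 71.
Buyers pay Pb = 71 − 19 = 52; Q' = -345.5 + 8.5·71 = 258.
The subsidy expands output by 258 − 241 = 17 past the efficient level; on those units the gap between marginal cost and willingness to pay runs from 0 up to 19.
DWL = ½ × 19 × 17 = 161.5.

Deadweight loss = 161.5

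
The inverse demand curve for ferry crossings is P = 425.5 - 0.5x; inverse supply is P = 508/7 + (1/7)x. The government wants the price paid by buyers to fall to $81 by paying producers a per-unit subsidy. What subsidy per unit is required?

At a buyer price of 81, quantity demanded is 851 − 2·81 = 689.
Sellers supply 689 only when they receive Ps = 508/7 + (1/7)·689 = 171.
s = Ps − Pb = 171 − 81 = 90.

Required subsidy s = $90 per unit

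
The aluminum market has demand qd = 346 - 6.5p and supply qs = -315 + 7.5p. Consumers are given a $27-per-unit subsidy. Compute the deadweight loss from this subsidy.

Pre-subsidy: 346 - 6.5p = -315 + 7.5p gives p* = 661/14, q* = 1095/28.
With the rebate, buyers effectively pay pb = ps − 27, where ps is the price sellers receive.
Demand in terms of ps becomes qd = 346 − 6.5(ps − 27) = 521.5 - 6.5ps. Setting this equal to supply: 521.5 - 6.5ps = -315 + 7.5ps, so ps = 59.75.
Buyers pay pb = 59.75 − 27 = 32.75; q' = -315 + 7.5·59.75 = 133.125.
The subsidy expands output by 133.125 − 1095/28 = 5265/56 past the efficient level; on those units the gap between marginal cost and willingness to pay runs from 0 up to 27.
DWL = ½ × 27 × 5265/56 = 142155/112.

Deadweight loss = 142155/112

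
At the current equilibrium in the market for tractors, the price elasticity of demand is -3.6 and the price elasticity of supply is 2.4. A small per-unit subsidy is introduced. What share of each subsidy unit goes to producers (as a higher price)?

Producer share = 0.6

For a small subsidy around the equilibrium, the benefit split depends on the relative slopes, which at a point are proportional to the elasticities.
Buyer share = εs/(εs + |εd|) = 2.4/(2.4 + 3.6) = 0.4; seller share = |εd|/(εs + |εd|) = 0.6.
So producers capture 0.6 of the subsidy.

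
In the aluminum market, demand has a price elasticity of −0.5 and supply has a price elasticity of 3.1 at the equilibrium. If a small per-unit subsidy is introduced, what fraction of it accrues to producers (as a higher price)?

Producer share = 5/36

For a small subsidy around the equilibrium, the benefit split depends on the relative slopes, which at a point are proportional to the elasticities.
Buyer share = εs/(εs + |εd|) = 3.1/(3.1 + 0.5) = 31/36; seller share = |εd|/(εs + |εd|) = 5/36.
So producers capture 5/36 of the subsidy.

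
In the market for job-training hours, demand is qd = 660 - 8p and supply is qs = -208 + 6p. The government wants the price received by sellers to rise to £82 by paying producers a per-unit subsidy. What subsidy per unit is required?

At a seller price of 82, quantity supplied is -208 + 6·82 = 284.
Buyers absorb 284 only when they pay pb with 660 − 8·pb = 284, i.e. pb = 47.
s = ps − pb = 82 − 47 = 35.

Required subsidy s = £35 per unit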